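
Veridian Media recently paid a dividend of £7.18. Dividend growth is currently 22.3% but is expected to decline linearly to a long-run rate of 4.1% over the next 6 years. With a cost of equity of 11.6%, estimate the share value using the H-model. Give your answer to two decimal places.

£151.93

H-model: P₀ = D₀[(1+g_L) + H(g_S−g_L)]/(r−g_L), with H = 6/2 = 3.
P₀ = 7.18 × [(1+0.041) + 3×(0.223−0.041)] / (0.116−0.041)
   = 7.18 × 1.5870 / 0.075 = 151.9288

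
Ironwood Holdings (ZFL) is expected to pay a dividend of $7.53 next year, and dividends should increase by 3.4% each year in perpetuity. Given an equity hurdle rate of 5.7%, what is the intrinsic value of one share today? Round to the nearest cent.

Gordon growth model: P₀ = D₁/(r − g), with D₁ = 7.53 given directly.
P₀ = 7.5300 / (0.057 − 0.034) = 7.5300 / 0.023 = 327.3913

$327.39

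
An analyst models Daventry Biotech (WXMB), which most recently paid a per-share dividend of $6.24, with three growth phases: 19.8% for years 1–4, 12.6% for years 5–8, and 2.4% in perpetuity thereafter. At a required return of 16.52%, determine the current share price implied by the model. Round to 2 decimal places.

$96.49

Three-stage DDM. Project D₁…D_8; terminal Gordon value at t=8 with g = 0.024; discount at r = 0.1652.
D_1 = 7.4755
D_2 = 8.9557
D_3 = 10.7289
D_4 = 12.8532
D_5 = 14.4727
D_6 = 16.2963
D_7 = 18.3496
D_8 = 20.6617
TV_8 = 21.1576/(0.1652−0.024) = 149.8410
P₀ = Σ Dₜ/(1+r)ᵗ + TV_8/(1+r)^8 = 96.4886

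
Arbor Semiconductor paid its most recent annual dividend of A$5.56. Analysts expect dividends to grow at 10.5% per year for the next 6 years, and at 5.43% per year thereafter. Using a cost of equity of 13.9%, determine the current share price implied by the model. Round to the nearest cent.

Two-stage DDM. Project D₁…D_6 at 0.105, terminal growth 0.0543, discount at r = 0.139.
D_1 = 6.1438
D_2 = 6.7889
D_3 = 7.5017
D_4 = 8.2894
D_5 = 9.1598
D_6 = 10.1216
Terminal value at t=6: TV = D_7/(r−g) = 10.6712/(0.139−0.0543) = 125.9880
P₀ = 6.1438/(1+0.139)^1 + 6.7889/(1+0.139)^2 + 7.5017/(1+0.139)^3 + 8.2894/(1+0.139)^4 + 9.1598/(1+0.139)^5 + 10.1216/(1+0.139)^6 + 125.9880/(1+0.139)^6 = 87.7444

A$87.74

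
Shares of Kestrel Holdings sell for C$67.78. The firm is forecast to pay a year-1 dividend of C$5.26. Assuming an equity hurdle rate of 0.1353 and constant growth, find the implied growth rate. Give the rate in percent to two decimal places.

5.77%

From P₀ = D₁/(r − g), the implied growth is g = r − D₁/P₀.
g = 0.1353 − 5.26/67.78 = 0.1353 − 0.07760 = 0.05770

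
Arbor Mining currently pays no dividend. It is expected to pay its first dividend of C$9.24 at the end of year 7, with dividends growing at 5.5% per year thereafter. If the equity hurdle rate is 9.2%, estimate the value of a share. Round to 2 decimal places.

Deferred-dividend DDM. At t=6 the remaining stream is a growing perpetuity with first payment D_7 = 9.24.
V_6 = D_7/(r−g) = 9.24/(0.092−0.055) = 249.7297
P₀ = V_6/(1+r)^6 = 249.7297/(1+0.092)^6 = 147.2768

C$147.28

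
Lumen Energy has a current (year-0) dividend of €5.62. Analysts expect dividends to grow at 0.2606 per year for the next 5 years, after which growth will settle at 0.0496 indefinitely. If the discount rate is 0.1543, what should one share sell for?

Two-stage DDM. Project D₁…D_5 at 0.2606, terminal growth 0.0496, discount at r = 0.1543.
D_1 = 7.0846
D_2 = 8.9308
D_3 = 11.2582
D_4 = 14.1921
D_5 = 17.8905
Terminal value at t=5: TV = D_6/(r−g) = 18.7779/(0.1543−0.0496) = 179.3494
P₀ = 7.0846/(1+0.1543)^1 + 8.9308/(1+0.1543)^2 + 11.2582/(1+0.1543)^3 + 14.1921/(1+0.1543)^4 + 17.8905/(1+0.1543)^5 + 179.3494/(1+0.1543)^5 = 124.4046

€124.40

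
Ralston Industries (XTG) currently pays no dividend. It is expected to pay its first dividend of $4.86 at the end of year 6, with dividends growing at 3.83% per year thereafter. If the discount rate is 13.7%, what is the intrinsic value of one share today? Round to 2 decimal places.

$25.91

Deferred-dividend DDM. At t=5 the remaining stream is a growing perpetuity with first payment D_6 = 4.86.
V_5 = D_6/(r−g) = 4.86/(0.137−0.0383) = 49.2401
P₀ = V_5/(1+r)^5 = 49.2401/(1+0.137)^5 = 25.9129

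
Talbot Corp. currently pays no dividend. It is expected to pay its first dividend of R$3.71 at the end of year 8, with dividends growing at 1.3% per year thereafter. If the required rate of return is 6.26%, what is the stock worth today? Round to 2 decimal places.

R$48.90

Deferred-dividend DDM. At t=7 the remaining stream is a growing perpetuity with first payment D_8 = 3.71.
V_7 = D_8/(r−g) = 3.71/(0.0626−0.013) = 74.7984
P₀ = V_7/(1+r)^7 = 74.7984/(1+0.0626)^7 = 48.8994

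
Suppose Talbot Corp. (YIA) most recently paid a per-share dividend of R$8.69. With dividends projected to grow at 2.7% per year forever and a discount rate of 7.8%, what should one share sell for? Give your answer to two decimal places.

R$174.99

Gordon growth model: P₀ = D₁/(r − g). D₁ = 8.69 × (1 + 0.027) = 8.9246.
P₀ = 8.9246 / (0.078 − 0.027) = 8.9246 / 0.051 = 174.9927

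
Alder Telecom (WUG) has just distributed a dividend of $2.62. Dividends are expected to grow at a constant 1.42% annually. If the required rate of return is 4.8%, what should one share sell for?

$78.62

Gordon growth model: P₀ = D₁/(r − g). D₁ = 2.62 × (1 + 0.0142) = 2.6572.
P₀ = 2.6572 / (0.048 − 0.0142) = 2.6572 / 0.0338 = 78.6155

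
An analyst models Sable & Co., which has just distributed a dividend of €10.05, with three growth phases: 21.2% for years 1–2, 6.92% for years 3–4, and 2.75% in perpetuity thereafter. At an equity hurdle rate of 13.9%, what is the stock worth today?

Three-stage DDM. Project D₁…D_4; terminal Gordon value at t=4 with g = 0.0275; discount at r = 0.139.
D_1 = 12.1806
D_2 = 14.7629
D_3 = 15.7845
D_4 = 16.8768
TV_4 = 17.3409/(0.139−0.0275) = 155.5236
P₀ = Σ Dₜ/(1+r)ᵗ + TV_4/(1+r)^4 = 135.1896

€135.19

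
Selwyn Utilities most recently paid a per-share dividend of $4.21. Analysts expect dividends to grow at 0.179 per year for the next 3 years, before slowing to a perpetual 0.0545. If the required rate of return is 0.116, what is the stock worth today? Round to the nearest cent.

$99.22

Two-stage DDM. Project D₁…D_3 at 0.179, terminal growth 0.0545, discount at r = 0.116.
D_1 = 4.9636
D_2 = 5.8521
D_3 = 6.8996
Terminal value at t=3: TV = D_4/(r−g) = 7.2756/(0.116−0.0545) = 118.3028
P₀ = 4.9636/(1+0.116)^1 + 5.8521/(1+0.116)^2 + 6.8996/(1+0.116)^3 + 118.3028/(1+0.116)^3 = 99.2247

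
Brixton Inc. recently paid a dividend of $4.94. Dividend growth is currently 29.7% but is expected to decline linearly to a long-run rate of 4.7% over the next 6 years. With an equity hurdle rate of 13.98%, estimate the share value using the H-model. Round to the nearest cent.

H-model: P₀ = D₀[(1+g_L) + H(g_S−g_L)]/(r−g_L), with H = 6/2 = 3.
P₀ = 4.94 × [(1+0.047) + 3×(0.297−0.047)] / (0.1398−0.047)
   = 4.94 × 1.7970 / 0.0928 = 95.6593

$95.66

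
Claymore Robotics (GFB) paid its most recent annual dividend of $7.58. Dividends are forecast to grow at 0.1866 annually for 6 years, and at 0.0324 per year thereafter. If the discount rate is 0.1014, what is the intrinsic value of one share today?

$236.86

Two-stage DDM. Project D₁…D_6 at 0.1866, terminal growth 0.0324, discount at r = 0.1014.
D_1 = 8.9944
D_2 = 10.6728
D_3 = 12.6643
D_4 = 15.0275
D_5 = 17.8316
D_6 = 21.1590
Terminal value at t=6: TV = D_7/(r−g) = 21.8446/(0.1014−0.0324) = 316.5878
P₀ = 8.9944/(1+0.1014)^1 + 10.6728/(1+0.1014)^2 + 12.6643/(1+0.1014)^3 + 15.0275/(1+0.1014)^4 + 17.8316/(1+0.1014)^5 + 21.1590/(1+0.1014)^6 + 316.5878/(1+0.1014)^6 = 236.8567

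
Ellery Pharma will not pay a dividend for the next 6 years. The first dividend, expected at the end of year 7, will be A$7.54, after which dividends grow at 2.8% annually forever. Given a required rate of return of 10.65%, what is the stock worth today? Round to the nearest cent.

A$52.34

Deferred-dividend DDM. At t=6 the remaining stream is a growing perpetuity with first payment D_7 = 7.54.
V_6 = D_7/(r−g) = 7.54/(0.1065−0.028) = 96.0510
P₀ = V_6/(1+r)^6 = 96.0510/(1+0.1065)^6 = 52.3351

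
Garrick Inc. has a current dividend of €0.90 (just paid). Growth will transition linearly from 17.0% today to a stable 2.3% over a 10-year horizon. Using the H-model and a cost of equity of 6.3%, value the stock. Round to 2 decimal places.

H-model: P₀ = D₀[(1+g_L) + H(g_S−g_L)]/(r−g_L), with H = 10/2 = 5.
P₀ = 0.90 × [(1+0.023) + 5×(0.17−0.023)] / (0.063−0.023)
   = 0.90 × 1.7580 / 0.04 = 39.5550

€39.55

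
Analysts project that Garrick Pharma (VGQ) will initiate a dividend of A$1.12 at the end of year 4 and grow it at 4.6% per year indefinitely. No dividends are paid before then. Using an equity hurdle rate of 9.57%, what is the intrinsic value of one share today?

A$17.13

Deferred-dividend DDM. At t=3 the remaining stream is a growing perpetuity with first payment D_4 = 1.12.
V_3 = D_4/(r−g) = 1.12/(0.0957−0.046) = 22.5352
P₀ = V_3/(1+r)^3 = 22.5352/(1+0.0957)^3 = 17.1312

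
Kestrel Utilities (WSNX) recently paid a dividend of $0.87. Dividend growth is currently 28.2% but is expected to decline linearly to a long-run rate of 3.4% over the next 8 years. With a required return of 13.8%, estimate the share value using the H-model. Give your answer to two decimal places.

$16.95

H-model: P₀ = D₀[(1+g_L) + H(g_S−g_L)]/(r−g_L), with H = 8/2 = 4.
P₀ = 0.87 × [(1+0.034) + 4×(0.282−0.034)] / (0.138−0.034)
   = 0.87 × 2.0260 / 0.104 = 16.9483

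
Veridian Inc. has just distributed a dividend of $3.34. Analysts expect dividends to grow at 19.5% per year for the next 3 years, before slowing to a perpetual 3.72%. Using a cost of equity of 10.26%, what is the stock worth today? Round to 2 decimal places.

$79.23

Two-stage DDM. Project D₁…D_3 at 0.195, terminal growth 0.0372, discount at r = 0.1026.
D_1 = 3.9913
D_2 = 4.7696
D_3 = 5.6997
Terminal value at t=3: TV = D_4/(r−g) = 5.9117/(0.1026−0.0372) = 90.3930
P₀ = 3.9913/(1+0.1026)^1 + 4.7696/(1+0.1026)^2 + 5.6997/(1+0.1026)^3 + 90.3930/(1+0.1026)^3 = 79.2295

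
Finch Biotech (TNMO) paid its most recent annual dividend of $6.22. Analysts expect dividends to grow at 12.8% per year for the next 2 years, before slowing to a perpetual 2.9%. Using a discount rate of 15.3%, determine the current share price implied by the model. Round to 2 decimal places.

$61.44

Two-stage DDM. Project D₁…D_2 at 0.128, terminal growth 0.029, discount at r = 0.153.
D_1 = 7.0162
D_2 = 7.9142
Terminal value at t=2: TV = D_3/(r−g) = 8.1437/(0.153−0.029) = 65.6753
P₀ = 7.0162/(1+0.153)^1 + 7.9142/(1+0.153)^2 + 65.6753/(1+0.153)^2 = 61.4402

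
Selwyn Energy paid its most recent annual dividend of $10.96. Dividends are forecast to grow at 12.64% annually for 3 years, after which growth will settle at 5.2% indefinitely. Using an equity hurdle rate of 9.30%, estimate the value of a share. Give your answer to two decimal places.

Two-stage DDM. Project D₁…D_3 at 0.1264, terminal growth 0.052, discount at r = 0.093.
D_1 = 12.3453
D_2 = 13.9058
D_3 = 15.6635
Terminal value at t=3: TV = D_4/(r−g) = 16.4780/(0.093−0.052) = 401.9022
P₀ = 12.3453/(1+0.093)^1 + 13.9058/(1+0.093)^2 + 15.6635/(1+0.093)^3 + 401.9022/(1+0.093)^3 = 342.7246

$342.72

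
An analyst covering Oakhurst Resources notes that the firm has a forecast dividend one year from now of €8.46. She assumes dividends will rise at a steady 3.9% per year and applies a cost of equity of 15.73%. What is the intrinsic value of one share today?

Gordon growth model: P₀ = D₁/(r − g), with D₁ = 8.46 given directly.
P₀ = 8.4600 / (0.1573 − 0.039) = 8.4600 / 0.1183 = 71.5131

€71.51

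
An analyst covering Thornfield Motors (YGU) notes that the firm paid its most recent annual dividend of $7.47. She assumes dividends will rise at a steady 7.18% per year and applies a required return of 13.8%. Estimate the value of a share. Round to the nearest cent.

$120.94

Gordon growth model: P₀ = D₁/(r − g). D₁ = 7.47 × (1 + 0.0718) = 8.0063.
P₀ = 8.0063 / (0.138 − 0.0718) = 8.0063 / 0.0662 = 120.9418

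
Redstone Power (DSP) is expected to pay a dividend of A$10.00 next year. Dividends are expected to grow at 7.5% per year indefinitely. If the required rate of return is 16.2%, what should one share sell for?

A$114.94

Gordon growth model: P₀ = D₁/(r − g), with D₁ = 10.00 given directly.
P₀ = 10.0000 / (0.162 − 0.075) = 10.0000 / 0.087 = 114.9425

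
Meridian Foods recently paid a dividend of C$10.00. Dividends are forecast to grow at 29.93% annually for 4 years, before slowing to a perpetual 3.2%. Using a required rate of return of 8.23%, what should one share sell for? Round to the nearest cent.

Two-stage DDM. Project D₁…D_4 at 0.2993, terminal growth 0.032, discount at r = 0.0823.
D_1 = 12.9930
D_2 = 16.8818
D_3 = 21.9345
D_4 = 28.4995
Terminal value at t=4: TV = D_5/(r−g) = 29.4115/(0.0823−0.032) = 584.7220
P₀ = 12.9930/(1+0.0823)^1 + 16.8818/(1+0.0823)^2 + 21.9345/(1+0.0823)^3 + 28.4995/(1+0.0823)^4 + 584.7220/(1+0.0823)^4 = 490.6354

C$490.64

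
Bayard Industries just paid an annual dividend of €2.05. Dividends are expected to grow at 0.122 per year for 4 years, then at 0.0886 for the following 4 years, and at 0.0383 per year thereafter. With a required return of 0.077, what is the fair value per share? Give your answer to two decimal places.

€86.64

Three-stage DDM. Project D₁…D_8; terminal Gordon value at t=8 with g = 0.0383; discount at r = 0.077.
D_1 = 2.3001
D_2 = 2.5807
D_3 = 2.8956
D_4 = 3.2488
D_5 = 3.5367
D_6 = 3.8500
D_7 = 4.1911
D_8 = 4.5625
TV_8 = 4.7372/(0.077−0.0383) = 122.4082
P₀ = Σ Dₜ/(1+r)ᵗ + TV_8/(1+r)^8 = 86.6363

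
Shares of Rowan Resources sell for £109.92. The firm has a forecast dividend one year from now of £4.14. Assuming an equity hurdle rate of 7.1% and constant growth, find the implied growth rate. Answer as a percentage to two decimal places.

From P₀ = D₁/(r − g), the implied growth is g = r − D₁/P₀.
g = 0.071 − 4.14/109.92 = 0.071 − 0.03766 = 0.03334

3.33%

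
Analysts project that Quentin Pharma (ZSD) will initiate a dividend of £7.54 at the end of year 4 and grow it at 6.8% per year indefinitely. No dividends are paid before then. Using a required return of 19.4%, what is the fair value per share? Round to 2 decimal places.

£35.16

Deferred-dividend DDM. At t=3 the remaining stream is a growing perpetuity with first payment D_4 = 7.54.
V_3 = D_4/(r−g) = 7.54/(0.194−0.068) = 59.8413
P₀ = V_3/(1+r)^3 = 59.8413/(1+0.194)^3 = 35.1551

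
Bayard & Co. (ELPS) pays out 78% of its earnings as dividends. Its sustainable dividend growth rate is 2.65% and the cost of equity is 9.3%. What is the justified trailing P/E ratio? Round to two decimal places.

Justified trailing P/E = b(1+g)/(r−g) = 0.78×(1+0.0265)/(0.093−0.0265) = 12.0402

12.04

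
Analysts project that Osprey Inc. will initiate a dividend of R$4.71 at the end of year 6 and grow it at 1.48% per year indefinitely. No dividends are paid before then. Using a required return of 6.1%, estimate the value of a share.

Deferred-dividend DDM. At t=5 the remaining stream is a growing perpetuity with first payment D_6 = 4.71.
V_5 = D_6/(r−g) = 4.71/(0.061−0.0148) = 101.9481
P₀ = V_5/(1+r)^5 = 101.9481/(1+0.061)^5 = 75.8232

R$75.82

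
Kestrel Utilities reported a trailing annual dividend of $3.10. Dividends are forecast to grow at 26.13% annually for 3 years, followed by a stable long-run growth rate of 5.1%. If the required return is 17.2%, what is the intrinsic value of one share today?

$44.35

Two-stage DDM. Project D₁…D_3 at 0.2613, terminal growth 0.051, discount at r = 0.172.
D_1 = 3.9100
D_2 = 4.9317
D_3 = 6.2204
Terminal value at t=3: TV = D_4/(r−g) = 6.5376/(0.172−0.051) = 54.0299
P₀ = 3.9100/(1+0.172)^1 + 4.9317/(1+0.172)^2 + 6.2204/(1+0.172)^3 + 54.0299/(1+0.172)^3 = 44.3529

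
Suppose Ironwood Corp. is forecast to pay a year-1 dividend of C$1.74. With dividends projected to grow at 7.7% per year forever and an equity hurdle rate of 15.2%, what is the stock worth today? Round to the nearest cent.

C$23.20

Gordon growth model: P₀ = D₁/(r − g), with D₁ = 1.74 given directly.
P₀ = 1.7400 / (0.152 − 0.077) = 1.7400 / 0.075 = 23.2000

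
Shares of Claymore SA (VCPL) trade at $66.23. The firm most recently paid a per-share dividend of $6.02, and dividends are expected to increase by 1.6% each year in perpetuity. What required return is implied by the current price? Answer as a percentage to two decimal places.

10.83%

Rearranging the constant-growth DDM: r = D₁/P₀ + g.
D₁ = 6.02 × (1 + 0.016) = 6.1163.
r = 6.1163 / 66.23 + 0.016 = 0.09235 + 0.016 = 0.10835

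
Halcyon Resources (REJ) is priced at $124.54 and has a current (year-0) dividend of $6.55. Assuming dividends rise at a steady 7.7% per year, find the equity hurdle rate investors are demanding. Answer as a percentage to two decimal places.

Rearranging the constant-growth DDM: r = D₁/P₀ + g.
D₁ = 6.55 × (1 + 0.077) = 7.0543.
r = 7.0543 / 124.54 + 0.077 = 0.05664 + 0.077 = 0.13364

13.36%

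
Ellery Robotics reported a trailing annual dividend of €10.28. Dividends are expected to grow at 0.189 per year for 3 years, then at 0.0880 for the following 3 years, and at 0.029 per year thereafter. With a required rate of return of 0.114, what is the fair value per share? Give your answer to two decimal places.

Three-stage DDM. Project D₁…D_6; terminal Gordon value at t=6 with g = 0.029; discount at r = 0.114.
D_1 = 12.2229
D_2 = 14.5331
D_3 = 17.2798
D_4 = 18.8004
D_5 = 20.4549
D_6 = 22.2549
TV_6 = 22.9003/(0.114−0.029) = 269.4150
P₀ = Σ Dₜ/(1+r)ᵗ + TV_6/(1+r)^6 = 211.9213

€211.92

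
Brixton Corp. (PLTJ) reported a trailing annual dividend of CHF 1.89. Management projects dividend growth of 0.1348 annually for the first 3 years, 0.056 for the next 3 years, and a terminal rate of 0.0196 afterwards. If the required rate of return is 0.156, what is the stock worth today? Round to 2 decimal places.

CHF 20.14

Three-stage DDM. Project D₁…D_6; terminal Gordon value at t=6 with g = 0.0196; discount at r = 0.156.
D_1 = 2.1448
D_2 = 2.4339
D_3 = 2.7620
D_4 = 2.9166
D_5 = 3.0800
D_6 = 3.2525
TV_6 = 3.3162/(0.156−0.0196) = 24.3124
P₀ = Σ Dₜ/(1+r)ᵗ + TV_6/(1+r)^6 = 20.1405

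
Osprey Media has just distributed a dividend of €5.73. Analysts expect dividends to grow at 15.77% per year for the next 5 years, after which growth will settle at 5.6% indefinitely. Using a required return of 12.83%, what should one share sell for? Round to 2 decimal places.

€126.15

Two-stage DDM. Project D₁…D_5 at 0.1577, terminal growth 0.056, discount at r = 0.1283.
D_1 = 6.6336
D_2 = 7.6797
D_3 = 8.8908
D_4 = 10.2929
D_5 = 11.9161
Terminal value at t=5: TV = D_6/(r−g) = 12.5834/(0.1283−0.056) = 174.0445
P₀ = 6.6336/(1+0.1283)^1 + 7.6797/(1+0.1283)^2 + 8.8908/(1+0.1283)^3 + 10.2929/(1+0.1283)^4 + 11.9161/(1+0.1283)^5 + 174.0445/(1+0.1283)^5 = 126.1471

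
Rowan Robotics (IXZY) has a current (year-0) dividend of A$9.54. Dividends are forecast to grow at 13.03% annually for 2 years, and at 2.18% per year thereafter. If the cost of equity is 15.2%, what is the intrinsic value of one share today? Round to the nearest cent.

Two-stage DDM. Project D₁…D_2 at 0.1303, terminal growth 0.0218, discount at r = 0.152.
D_1 = 10.7831
D_2 = 12.1881
Terminal value at t=2: TV = D_3/(r−g) = 12.4538/(0.152−0.0218) = 95.6513
P₀ = 10.7831/(1+0.152)^1 + 12.1881/(1+0.152)^2 + 95.6513/(1+0.152)^2 = 90.6195

A$90.62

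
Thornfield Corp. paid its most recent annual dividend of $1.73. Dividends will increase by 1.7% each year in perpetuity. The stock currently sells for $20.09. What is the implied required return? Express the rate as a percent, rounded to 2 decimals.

Rearranging the constant-growth DDM: r = D₁/P₀ + g.
D₁ = 1.73 × (1 + 0.017) = 1.7594.
r = 1.7594 / 20.09 + 0.017 = 0.08758 + 0.017 = 0.10458

10.46%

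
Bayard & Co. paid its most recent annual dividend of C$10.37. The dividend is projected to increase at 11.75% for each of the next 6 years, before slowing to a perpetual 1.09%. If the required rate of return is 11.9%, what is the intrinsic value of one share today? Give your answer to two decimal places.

Two-stage DDM. Project D₁…D_6 at 0.1175, terminal growth 0.0109, discount at r = 0.119.
D_1 = 11.5885
D_2 = 12.9501
D_3 = 14.4718
D_4 = 16.1722
D_5 = 18.0724
D_6 = 20.1959
Terminal value at t=6: TV = D_7/(r−g) = 20.4161/(0.119−0.0109) = 188.8628
P₀ = 11.5885/(1+0.119)^1 + 12.9501/(1+0.119)^2 + 14.4718/(1+0.119)^3 + 16.1722/(1+0.119)^4 + 18.0724/(1+0.119)^5 + 20.1959/(1+0.119)^6 + 188.8628/(1+0.119)^6 = 158.1267

C$158.13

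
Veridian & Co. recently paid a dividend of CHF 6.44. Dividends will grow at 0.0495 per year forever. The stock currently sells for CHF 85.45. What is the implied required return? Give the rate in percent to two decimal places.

12.86%

Rearranging the constant-growth DDM: r = D₁/P₀ + g.
D₁ = 6.44 × (1 + 0.0495) = 6.7588.
r = 6.7588 / 85.45 + 0.0495 = 0.07910 + 0.0495 = 0.12860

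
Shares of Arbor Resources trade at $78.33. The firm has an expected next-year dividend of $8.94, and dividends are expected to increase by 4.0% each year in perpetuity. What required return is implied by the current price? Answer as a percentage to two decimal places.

15.41%

Rearranging the constant-growth DDM: r = D₁/P₀ + g.
r = 8.9400 / 78.33 + 0.04 = 0.11413 + 0.04 = 0.15413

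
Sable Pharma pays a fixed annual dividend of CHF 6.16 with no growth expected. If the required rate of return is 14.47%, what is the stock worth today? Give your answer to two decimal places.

CHF 42.57

Zero-growth DDM (perpetuity): P₀ = D/r = 6.16 / 0.1447 = 42.5708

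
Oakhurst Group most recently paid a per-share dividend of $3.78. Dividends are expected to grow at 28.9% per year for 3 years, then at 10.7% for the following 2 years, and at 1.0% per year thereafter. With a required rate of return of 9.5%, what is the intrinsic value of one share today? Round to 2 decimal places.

$103.27

Three-stage DDM. Project D₁…D_5; terminal Gordon value at t=5 with g = 0.01; discount at r = 0.095.
D_1 = 4.8724
D_2 = 6.2805
D_3 = 8.0956
D_4 = 8.9619
D_5 = 9.9208
TV_5 = 10.0200/(0.095−0.01) = 117.8822
P₀ = Σ Dₜ/(1+r)ᵗ + TV_5/(1+r)^5 = 103.2714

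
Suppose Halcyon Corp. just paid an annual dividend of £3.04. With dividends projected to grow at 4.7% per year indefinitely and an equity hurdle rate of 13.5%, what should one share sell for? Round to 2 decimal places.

Gordon growth model: P₀ = D₁/(r − g). D₁ = 3.04 × (1 + 0.047) = 3.1829.
P₀ = 3.1829 / (0.135 − 0.047) = 3.1829 / 0.088 = 36.1691

£36.17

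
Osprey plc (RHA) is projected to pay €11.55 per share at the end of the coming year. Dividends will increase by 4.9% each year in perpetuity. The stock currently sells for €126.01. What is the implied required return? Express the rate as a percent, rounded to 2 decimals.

Rearranging the constant-growth DDM: r = D₁/P₀ + g.
r = 11.5500 / 126.01 + 0.049 = 0.09166 + 0.049 = 0.14066

14.07%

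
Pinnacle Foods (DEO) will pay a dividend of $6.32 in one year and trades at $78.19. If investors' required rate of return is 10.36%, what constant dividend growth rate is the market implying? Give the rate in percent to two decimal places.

2.28%

From P₀ = D₁/(r − g), the implied growth is g = r − D₁/P₀.
g = 0.1036 − 6.32/78.19 = 0.1036 − 0.08083 = 0.02277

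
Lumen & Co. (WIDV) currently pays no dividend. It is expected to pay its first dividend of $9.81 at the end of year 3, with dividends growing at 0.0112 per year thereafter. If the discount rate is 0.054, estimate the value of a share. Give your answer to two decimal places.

$206.32

Deferred-dividend DDM. At t=2 the remaining stream is a growing perpetuity with first payment D_3 = 9.81.
V_2 = D_3/(r−g) = 9.81/(0.054−0.0112) = 229.2056
P₀ = V_2/(1+r)^2 = 229.2056/(1+0.054)^2 = 206.3213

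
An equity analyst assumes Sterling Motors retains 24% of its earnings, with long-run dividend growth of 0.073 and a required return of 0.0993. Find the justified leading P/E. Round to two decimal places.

Payout ratio b = 1 − 0.24 = 0.76.
Justified leading P/E = b/(r−g) = 0.76/(0.0993−0.073) = 28.8973

28.90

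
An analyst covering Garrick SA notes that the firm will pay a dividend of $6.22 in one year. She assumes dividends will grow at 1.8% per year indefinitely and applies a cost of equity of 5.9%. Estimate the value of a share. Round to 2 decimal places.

Gordon growth model: P₀ = D₁/(r − g), with D₁ = 6.22 given directly.
P₀ = 6.2200 / (0.059 − 0.018) = 6.2200 / 0.041 = 151.7073

$151.71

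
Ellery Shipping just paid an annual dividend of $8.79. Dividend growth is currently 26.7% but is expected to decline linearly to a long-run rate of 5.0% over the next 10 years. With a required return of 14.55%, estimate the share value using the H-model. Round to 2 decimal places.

$196.51

H-model: P₀ = D₀[(1+g_L) + H(g_S−g_L)]/(r−g_L), with H = 10/2 = 5.
P₀ = 8.79 × [(1+0.05) + 5×(0.267−0.05)] / (0.1455−0.05)
   = 8.79 × 2.1350 / 0.0955 = 196.5094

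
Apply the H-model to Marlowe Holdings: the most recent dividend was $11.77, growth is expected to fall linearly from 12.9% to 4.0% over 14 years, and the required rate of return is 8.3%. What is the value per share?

$455.20

H-model: P₀ = D₀[(1+g_L) + H(g_S−g_L)]/(r−g_L), with H = 14/2 = 7.
P₀ = 11.77 × [(1+0.04) + 7×(0.129−0.04)] / (0.083−0.04)
   = 11.77 × 1.6630 / 0.043 = 455.1979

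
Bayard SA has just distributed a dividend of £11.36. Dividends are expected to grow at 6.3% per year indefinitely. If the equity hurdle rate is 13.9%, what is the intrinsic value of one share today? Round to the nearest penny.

Gordon growth model: P₀ = D₁/(r − g). D₁ = 11.36 × (1 + 0.063) = 12.0757.
P₀ = 12.0757 / (0.139 − 0.063) = 12.0757 / 0.076 = 158.8905

£158.89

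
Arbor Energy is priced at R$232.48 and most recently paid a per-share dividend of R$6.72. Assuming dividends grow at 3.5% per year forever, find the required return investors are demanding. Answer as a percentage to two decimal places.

6.49%

Rearranging the constant-growth DDM: r = D₁/P₀ + g.
D₁ = 6.72 × (1 + 0.035) = 6.9552.
r = 6.9552 / 232.48 + 0.035 = 0.02992 + 0.035 = 0.06492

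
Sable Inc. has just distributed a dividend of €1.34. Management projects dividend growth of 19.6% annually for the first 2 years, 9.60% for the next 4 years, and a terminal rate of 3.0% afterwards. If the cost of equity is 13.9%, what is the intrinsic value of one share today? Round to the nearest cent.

Three-stage DDM. Project D₁…D_6; terminal Gordon value at t=6 with g = 0.03; discount at r = 0.139.
D_1 = 1.6026
D_2 = 1.9168
D_3 = 2.1008
D_4 = 2.3024
D_5 = 2.5235
D_6 = 2.7657
TV_6 = 2.8487/(0.139−0.03) = 26.1349
P₀ = Σ Dₜ/(1+r)ᵗ + TV_6/(1+r)^6 = 20.2269

€20.23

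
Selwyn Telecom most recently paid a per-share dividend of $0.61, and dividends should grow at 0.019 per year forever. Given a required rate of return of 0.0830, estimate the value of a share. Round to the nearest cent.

Gordon growth model: P₀ = D₁/(r − g). D₁ = 0.61 × (1 + 0.019) = 0.6216.
P₀ = 0.6216 / (0.083 − 0.019) = 0.6216 / 0.064 = 9.7123

$9.71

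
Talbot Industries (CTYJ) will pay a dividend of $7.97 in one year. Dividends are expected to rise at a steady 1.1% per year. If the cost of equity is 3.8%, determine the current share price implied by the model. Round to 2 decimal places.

$295.19

Gordon growth model: P₀ = D₁/(r − g), with D₁ = 7.97 given directly.
P₀ = 7.9700 / (0.038 − 0.011) = 7.9700 / 0.027 = 295.1852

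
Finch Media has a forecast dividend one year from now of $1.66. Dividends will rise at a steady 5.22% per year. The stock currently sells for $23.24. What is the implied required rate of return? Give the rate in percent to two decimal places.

Rearranging the constant-growth DDM: r = D₁/P₀ + g.
r = 1.6600 / 23.24 + 0.0522 = 0.07143 + 0.0522 = 0.12363

12.36%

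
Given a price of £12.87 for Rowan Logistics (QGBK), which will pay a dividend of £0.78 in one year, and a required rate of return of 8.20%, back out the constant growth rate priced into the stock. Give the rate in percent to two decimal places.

From P₀ = D₁/(r − g), the implied growth is g = r − D₁/P₀.
g = 0.082 − 0.78/12.87 = 0.082 − 0.06061 = 0.02139

2.14%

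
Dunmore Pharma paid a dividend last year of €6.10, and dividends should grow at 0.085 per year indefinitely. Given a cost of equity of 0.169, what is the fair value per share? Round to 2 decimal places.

€78.79

Gordon growth model: P₀ = D₁/(r − g). D₁ = 6.10 × (1 + 0.085) = 6.6185.
P₀ = 6.6185 / (0.169 − 0.085) = 6.6185 / 0.084 = 78.7917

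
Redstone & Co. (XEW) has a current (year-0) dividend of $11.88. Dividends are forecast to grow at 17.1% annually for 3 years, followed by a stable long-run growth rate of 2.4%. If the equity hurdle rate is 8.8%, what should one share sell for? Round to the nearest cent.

$278.34

Two-stage DDM. Project D₁…D_3 at 0.171, terminal growth 0.024, discount at r = 0.088.
D_1 = 13.9115
D_2 = 16.2903
D_3 = 19.0760
Terminal value at t=3: TV = D_4/(r−g) = 19.5338/(0.088−0.024) = 305.2159
P₀ = 13.9115/(1+0.088)^1 + 16.2903/(1+0.088)^2 + 19.0760/(1+0.088)^3 + 305.2159/(1+0.088)^3 = 278.3443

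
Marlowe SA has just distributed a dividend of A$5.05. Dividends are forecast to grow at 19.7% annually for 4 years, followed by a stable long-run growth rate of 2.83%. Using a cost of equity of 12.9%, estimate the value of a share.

A$88.59

Two-stage DDM. Project D₁…D_4 at 0.197, terminal growth 0.0283, discount at r = 0.129.
D_1 = 6.0449
D_2 = 7.2357
D_3 = 8.6611
D_4 = 10.3674
Terminal value at t=4: TV = D_5/(r−g) = 10.6608/(0.129−0.0283) = 105.8664
P₀ = 6.0449/(1+0.129)^1 + 7.2357/(1+0.129)^2 + 8.6611/(1+0.129)^3 + 10.3674/(1+0.129)^4 + 105.8664/(1+0.129)^4 = 88.5906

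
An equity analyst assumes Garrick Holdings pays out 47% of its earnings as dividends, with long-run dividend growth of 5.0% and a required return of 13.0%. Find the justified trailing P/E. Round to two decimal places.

Justified trailing P/E = b(1+g)/(r−g) = 0.47×(1+0.05)/(0.13−0.05) = 6.1688

6.17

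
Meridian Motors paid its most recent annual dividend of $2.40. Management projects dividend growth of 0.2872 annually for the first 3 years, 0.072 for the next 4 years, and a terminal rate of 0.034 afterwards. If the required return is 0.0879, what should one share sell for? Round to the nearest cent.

$97.41

Three-stage DDM. Project D₁…D_7; terminal Gordon value at t=7 with g = 0.034; discount at r = 0.0879.
D_1 = 3.0893
D_2 = 3.9765
D_3 = 5.1186
D_4 = 5.4871
D_5 = 5.8822
D_6 = 6.3057
D_7 = 6.7597
TV_7 = 6.9895/(0.0879−0.034) = 129.6762
P₀ = Σ Dₜ/(1+r)ᵗ + TV_7/(1+r)^7 = 97.4055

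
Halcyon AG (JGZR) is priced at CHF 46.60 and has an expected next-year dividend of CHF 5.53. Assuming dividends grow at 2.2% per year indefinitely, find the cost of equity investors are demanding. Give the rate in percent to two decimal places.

Rearranging the constant-growth DDM: r = D₁/P₀ + g.
r = 5.5300 / 46.60 + 0.022 = 0.11867 + 0.022 = 0.14067

14.07%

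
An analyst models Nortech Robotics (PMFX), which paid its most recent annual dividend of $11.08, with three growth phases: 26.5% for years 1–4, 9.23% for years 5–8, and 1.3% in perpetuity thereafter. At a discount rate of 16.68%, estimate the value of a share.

Three-stage DDM. Project D₁…D_8; terminal Gordon value at t=8 with g = 0.013; discount at r = 0.1668.
D_1 = 14.0162
D_2 = 17.7305
D_3 = 22.4291
D_4 = 28.3728
D_5 = 30.9916
D_6 = 33.8521
D_7 = 36.9767
D_8 = 40.3896
TV_8 = 40.9147/(0.1668−0.013) = 266.0252
P₀ = Σ Dₜ/(1+r)ᵗ + TV_8/(1+r)^8 = 183.9630

$183.96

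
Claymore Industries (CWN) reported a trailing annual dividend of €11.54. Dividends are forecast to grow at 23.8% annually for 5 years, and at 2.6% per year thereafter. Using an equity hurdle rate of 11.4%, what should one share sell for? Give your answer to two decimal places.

€308.14

Two-stage DDM. Project D₁…D_5 at 0.238, terminal growth 0.026, discount at r = 0.114.
D_1 = 14.2865
D_2 = 17.6867
D_3 = 21.8961
D_4 = 27.1074
D_5 = 33.5590
Terminal value at t=5: TV = D_6/(r−g) = 34.4315/(0.114−0.026) = 391.2675
P₀ = 14.2865/(1+0.114)^1 + 17.6867/(1+0.114)^2 + 21.8961/(1+0.114)^3 + 27.1074/(1+0.114)^4 + 33.5590/(1+0.114)^5 + 391.2675/(1+0.114)^5 = 308.1363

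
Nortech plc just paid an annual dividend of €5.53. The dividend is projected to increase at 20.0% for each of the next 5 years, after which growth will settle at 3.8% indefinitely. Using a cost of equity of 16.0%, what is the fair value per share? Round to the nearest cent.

€86.39

Two-stage DDM. Project D₁…D_5 at 0.2, terminal growth 0.038, discount at r = 0.16.
D_1 = 6.6360
D_2 = 7.9632
D_3 = 9.5558
D_4 = 11.4670
D_5 = 13.7604
Terminal value at t=5: TV = D_6/(r−g) = 14.2833/(0.16−0.038) = 117.0763
P₀ = 6.6360/(1+0.16)^1 + 7.9632/(1+0.16)^2 + 9.5558/(1+0.16)^3 + 11.4670/(1+0.16)^4 + 13.7604/(1+0.16)^5 + 117.0763/(1+0.16)^5 = 86.3868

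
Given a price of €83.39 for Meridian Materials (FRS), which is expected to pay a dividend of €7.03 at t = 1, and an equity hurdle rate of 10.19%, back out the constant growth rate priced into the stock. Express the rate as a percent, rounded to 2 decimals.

From P₀ = D₁/(r − g), the implied growth is g = r − D₁/P₀.
g = 0.1019 − 7.03/83.39 = 0.1019 − 0.08430 = 0.01760

1.76%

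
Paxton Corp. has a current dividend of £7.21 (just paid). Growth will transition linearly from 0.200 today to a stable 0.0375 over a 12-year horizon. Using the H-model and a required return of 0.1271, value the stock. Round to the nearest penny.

£161.94

H-model: P₀ = D₀[(1+g_L) + H(g_S−g_L)]/(r−g_L), with H = 12/2 = 6.
P₀ = 7.21 × [(1+0.0375) + 6×(0.2−0.0375)] / (0.1271−0.0375)
   = 7.21 × 2.0125 / 0.0896 = 161.9434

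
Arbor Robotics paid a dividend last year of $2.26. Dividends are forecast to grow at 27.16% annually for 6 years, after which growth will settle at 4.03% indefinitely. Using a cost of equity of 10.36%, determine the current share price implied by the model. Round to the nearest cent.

Two-stage DDM. Project D₁…D_6 at 0.2716, terminal growth 0.0403, discount at r = 0.1036.
D_1 = 2.8738
D_2 = 3.6543
D_3 = 4.6469
D_4 = 5.9090
D_5 = 7.5138
D_6 = 9.5546
Terminal value at t=6: TV = D_7/(r−g) = 9.9396/(0.1036−0.0403) = 157.0241
P₀ = 2.8738/(1+0.1036)^1 + 3.6543/(1+0.1036)^2 + 4.6469/(1+0.1036)^3 + 5.9090/(1+0.1036)^4 + 7.5138/(1+0.1036)^5 + 9.5546/(1+0.1036)^6 + 157.0241/(1+0.1036)^6 = 109.8390

$109.84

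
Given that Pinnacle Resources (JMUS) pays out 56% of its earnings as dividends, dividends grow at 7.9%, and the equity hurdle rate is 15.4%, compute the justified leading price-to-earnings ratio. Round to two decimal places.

Justified leading P/E = b/(r−g) = 0.56/(0.154−0.079) = 7.4667

7.47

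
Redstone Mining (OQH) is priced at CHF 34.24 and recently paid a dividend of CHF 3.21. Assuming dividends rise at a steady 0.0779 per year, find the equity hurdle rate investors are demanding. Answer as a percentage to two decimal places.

17.90%

Rearranging the constant-growth DDM: r = D₁/P₀ + g.
D₁ = 3.21 × (1 + 0.0779) = 3.4601.
r = 3.4601 / 34.24 + 0.0779 = 0.10105 + 0.0779 = 0.17895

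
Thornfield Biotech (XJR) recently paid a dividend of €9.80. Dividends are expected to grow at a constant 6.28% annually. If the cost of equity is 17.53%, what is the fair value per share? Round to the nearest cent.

Gordon growth model: P₀ = D₁/(r − g). D₁ = 9.80 × (1 + 0.0628) = 10.4154.
P₀ = 10.4154 / (0.1753 − 0.0628) = 10.4154 / 0.1125 = 92.5817

€92.58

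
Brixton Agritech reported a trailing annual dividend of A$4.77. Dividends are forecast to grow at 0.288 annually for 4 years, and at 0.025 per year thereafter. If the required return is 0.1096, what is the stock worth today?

Two-stage DDM. Project D₁…D_4 at 0.288, terminal growth 0.025, discount at r = 0.1096.
D_1 = 6.1438
D_2 = 7.9132
D_3 = 10.1922
D_4 = 13.1275
Terminal value at t=4: TV = D_5/(r−g) = 13.4557/(0.1096−0.025) = 159.0506
P₀ = 6.1438/(1+0.1096)^1 + 7.9132/(1+0.1096)^2 + 10.1922/(1+0.1096)^3 + 13.1275/(1+0.1096)^4 + 159.0506/(1+0.1096)^4 = 133.0072

A$133.01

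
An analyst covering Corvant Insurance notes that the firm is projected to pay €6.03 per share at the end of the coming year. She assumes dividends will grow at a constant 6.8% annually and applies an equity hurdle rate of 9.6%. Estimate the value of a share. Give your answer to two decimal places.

Gordon growth model: P₀ = D₁/(r − g), with D₁ = 6.03 given directly.
P₀ = 6.0300 / (0.096 − 0.068) = 6.0300 / 0.028 = 215.3571

€215.36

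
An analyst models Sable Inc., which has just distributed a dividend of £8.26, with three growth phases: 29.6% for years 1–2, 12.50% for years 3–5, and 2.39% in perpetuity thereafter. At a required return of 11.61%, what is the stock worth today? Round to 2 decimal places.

£181.34

Three-stage DDM. Project D₁…D_5; terminal Gordon value at t=5 with g = 0.0239; discount at r = 0.1161.
D_1 = 10.7050
D_2 = 13.8736
D_3 = 15.6078
D_4 = 17.5588
D_5 = 19.7537
TV_5 = 20.2258/(0.1161−0.0239) = 219.3685
P₀ = Σ Dₜ/(1+r)ᵗ + TV_5/(1+r)^5 = 181.3423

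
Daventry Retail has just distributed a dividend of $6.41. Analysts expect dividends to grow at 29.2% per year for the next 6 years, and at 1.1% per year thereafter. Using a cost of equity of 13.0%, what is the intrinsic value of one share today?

Two-stage DDM. Project D₁…D_6 at 0.292, terminal growth 0.011, discount at r = 0.13.
D_1 = 8.2817
D_2 = 10.7000
D_3 = 13.8244
D_4 = 17.8611
D_5 = 23.0765
D_6 = 29.8149
Terminal value at t=6: TV = D_7/(r−g) = 30.1428/(0.13−0.011) = 253.3012
P₀ = 8.2817/(1+0.13)^1 + 10.7000/(1+0.13)^2 + 13.8244/(1+0.13)^3 + 17.8611/(1+0.13)^4 + 23.0765/(1+0.13)^5 + 29.8149/(1+0.13)^6 + 253.3012/(1+0.13)^6 = 184.7551

$184.76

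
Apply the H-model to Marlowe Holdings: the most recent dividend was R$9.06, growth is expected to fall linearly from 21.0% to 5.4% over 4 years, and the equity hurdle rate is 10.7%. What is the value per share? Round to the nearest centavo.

H-model: P₀ = D₀[(1+g_L) + H(g_S−g_L)]/(r−g_L), with H = 4/2 = 2.
P₀ = 9.06 × [(1+0.054) + 2×(0.21−0.054)] / (0.107−0.054)
   = 9.06 × 1.3660 / 0.053 = 233.5087

R$233.51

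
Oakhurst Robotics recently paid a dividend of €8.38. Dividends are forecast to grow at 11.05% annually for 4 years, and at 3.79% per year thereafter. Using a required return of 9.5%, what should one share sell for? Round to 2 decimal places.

Two-stage DDM. Project D₁…D_4 at 0.1105, terminal growth 0.0379, discount at r = 0.095.
D_1 = 9.3060
D_2 = 10.3343
D_3 = 11.4762
D_4 = 12.7444
Terminal value at t=4: TV = D_5/(r−g) = 13.2274/(0.095−0.0379) = 231.6529
P₀ = 9.3060/(1+0.095)^1 + 10.3343/(1+0.095)^2 + 11.4762/(1+0.095)^3 + 12.7444/(1+0.095)^4 + 231.6529/(1+0.095)^4 = 195.8549

€195.85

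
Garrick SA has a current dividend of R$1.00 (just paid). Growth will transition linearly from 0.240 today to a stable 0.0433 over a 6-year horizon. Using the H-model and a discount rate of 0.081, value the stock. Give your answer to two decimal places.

R$43.33

H-model: P₀ = D₀[(1+g_L) + H(g_S−g_L)]/(r−g_L), with H = 6/2 = 3.
P₀ = 1.00 × [(1+0.0433) + 3×(0.24−0.0433)] / (0.081−0.0433)
   = 1.00 × 1.6334 / 0.0377 = 43.3263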